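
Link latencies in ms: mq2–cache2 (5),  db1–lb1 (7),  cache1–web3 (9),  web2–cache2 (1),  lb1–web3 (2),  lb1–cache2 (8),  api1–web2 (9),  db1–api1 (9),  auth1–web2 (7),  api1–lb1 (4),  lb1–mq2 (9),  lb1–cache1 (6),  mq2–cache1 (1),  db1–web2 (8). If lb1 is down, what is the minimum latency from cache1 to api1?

Candidate routes:
cache1 -> mq2 -> cache2 -> web2 -> api1: 1 + 5 + 1 + 9 = 16
cache1 -> mq2 -> cache2 -> web2 -> db1 -> api1: 1 + 5 + 1 + 8 + 9 = 24
The minimum is 16 ms.

16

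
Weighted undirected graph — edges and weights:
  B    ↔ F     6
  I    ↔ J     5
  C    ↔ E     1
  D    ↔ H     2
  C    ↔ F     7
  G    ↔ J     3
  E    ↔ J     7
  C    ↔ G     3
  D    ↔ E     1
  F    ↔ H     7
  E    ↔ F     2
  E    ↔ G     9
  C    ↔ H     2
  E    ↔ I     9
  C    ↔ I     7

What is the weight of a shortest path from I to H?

A few of the I→H routes:
I -> C -> E -> D -> H: 7 + 1 + 1 + 2 = 11
I -> C -> H: 7 + 2 = 9
I -> E -> D -> H: 9 + 1 + 2 = 12
I -> E -> C -> H: 9 + 1 + 2 = 12
The minimum is 9.

9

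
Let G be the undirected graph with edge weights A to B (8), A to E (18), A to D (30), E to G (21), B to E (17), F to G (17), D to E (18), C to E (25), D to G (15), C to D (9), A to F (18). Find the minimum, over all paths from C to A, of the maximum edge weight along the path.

18

Checking several routes:
C -> D -> G -> E -> A: max(9, 15, 21, 18) = 21
C -> D -> E -> A: max(9, 18, 18) = 18
C -> D -> E -> B -> A: max(9, 18, 17, 8) = 18
C -> D -> G -> F -> A: max(9, 15, 17, 18) = 18
The minimum achievable maximum is 18.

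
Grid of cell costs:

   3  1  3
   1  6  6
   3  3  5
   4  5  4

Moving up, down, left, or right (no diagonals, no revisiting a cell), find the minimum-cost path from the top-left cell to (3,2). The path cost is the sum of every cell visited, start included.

19

One optimal route is (0,0) → (1,0) → (2,0) → (2,1) → (2,2) → (3,2).
Its cost is 3 + 1 + 3 + 3 + 5 + 4 = 19.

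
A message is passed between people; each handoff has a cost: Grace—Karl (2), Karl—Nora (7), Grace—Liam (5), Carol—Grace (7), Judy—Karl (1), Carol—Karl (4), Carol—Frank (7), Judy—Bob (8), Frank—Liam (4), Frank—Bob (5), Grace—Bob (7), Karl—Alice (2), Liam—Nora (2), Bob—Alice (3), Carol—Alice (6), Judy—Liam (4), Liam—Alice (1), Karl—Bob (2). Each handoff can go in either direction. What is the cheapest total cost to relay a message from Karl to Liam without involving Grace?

A few of the Karl→Liam routes:
Karl→Judy→Liam: 1 + 4 = 5
Karl→Alice→Liam: 2 + 1 = 3
Karl→Bob→Alice→Liam: 2 + 3 + 1 = 6
Karl→Nora→Liam: 7 + 2 = 9
The minimum is 3.

3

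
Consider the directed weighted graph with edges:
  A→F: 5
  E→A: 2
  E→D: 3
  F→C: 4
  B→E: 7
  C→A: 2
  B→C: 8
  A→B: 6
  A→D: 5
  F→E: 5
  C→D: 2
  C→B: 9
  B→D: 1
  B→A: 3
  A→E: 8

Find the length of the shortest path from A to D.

Some routes from A to D:
A→D: 5
A→F→C→D: 5 + 4 + 2 = 11
A→B→D: 6 + 1 = 7
A→E→D: 8 + 3 = 11
Shortest: 5.

5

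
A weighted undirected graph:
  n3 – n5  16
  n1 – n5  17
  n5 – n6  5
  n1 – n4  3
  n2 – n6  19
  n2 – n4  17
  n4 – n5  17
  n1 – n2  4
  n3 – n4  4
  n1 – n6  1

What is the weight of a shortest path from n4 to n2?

Checking several routes:
n4 → n2: 17
n4 → n1 → n2: 3 + 4 = 7
n4 → n1 → n6 → n2: 3 + 1 + 19 = 23
n4 → n5 → n6 → n1 → n2: 17 + 5 + 1 + 4 = 27
Shortest: 7.

7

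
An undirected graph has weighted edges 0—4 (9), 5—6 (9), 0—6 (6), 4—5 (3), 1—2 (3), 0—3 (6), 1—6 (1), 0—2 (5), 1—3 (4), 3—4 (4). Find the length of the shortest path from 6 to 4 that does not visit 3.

Paths from 6 to 4 avoiding 3:
6 → 0 → 4: 6 + 9 = 15
6 → 5 → 4: 9 + 3 = 12
6 → 1 → 2 → 0 → 4: 1 + 3 + 5 + 9 = 18
The minimum is 12.

12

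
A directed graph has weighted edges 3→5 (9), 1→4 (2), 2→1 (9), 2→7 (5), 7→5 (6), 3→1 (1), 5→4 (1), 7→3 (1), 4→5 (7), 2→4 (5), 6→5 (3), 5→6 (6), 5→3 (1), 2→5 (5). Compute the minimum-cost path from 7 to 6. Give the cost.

Paths from 7 to 6:
7 -> 3 -> 1 -> 4 -> 5 -> 6: 1 + 1 + 2 + 7 + 6 = 17
7 -> 3 -> 5 -> 6: 1 + 9 + 6 = 16
7 -> 5 -> 6: 6 + 6 = 12
Shortest: 12.

12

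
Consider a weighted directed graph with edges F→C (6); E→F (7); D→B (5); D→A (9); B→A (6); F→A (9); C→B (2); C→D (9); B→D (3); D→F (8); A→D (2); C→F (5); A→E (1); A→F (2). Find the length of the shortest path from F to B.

8

Paths from F to B:
F -> C -> D -> B: 6 + 9 + 5 = 20
F -> C -> B: 6 + 2 = 8
F -> A -> D -> B: 9 + 2 + 5 = 16
Best route has total 8.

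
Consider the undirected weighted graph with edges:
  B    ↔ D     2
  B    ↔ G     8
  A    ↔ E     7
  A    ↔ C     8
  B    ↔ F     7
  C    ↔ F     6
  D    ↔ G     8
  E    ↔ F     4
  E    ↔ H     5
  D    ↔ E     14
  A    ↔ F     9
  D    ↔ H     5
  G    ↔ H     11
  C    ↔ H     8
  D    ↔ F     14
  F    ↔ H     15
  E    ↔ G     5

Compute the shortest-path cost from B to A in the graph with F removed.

Checking several routes:
B→D→H→C→A: 2 + 5 + 8 + 8 = 23
B→D→H→G→E→A: 2 + 5 + 11 + 5 + 7 = 30
B→G→E→A: 8 + 5 + 7 = 20
B→D→H→E→A: 2 + 5 + 5 + 7 = 19
B→D→G→E→A: 2 + 8 + 5 + 7 = 22
B→D→E→A: 2 + 14 + 7 = 23
Shortest: 19.

19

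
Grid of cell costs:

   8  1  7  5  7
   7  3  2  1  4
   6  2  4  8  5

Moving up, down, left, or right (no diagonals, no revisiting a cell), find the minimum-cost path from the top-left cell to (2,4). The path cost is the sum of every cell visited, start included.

Take r0c0 → r0c1 → r1c1 → r1c2 → r1c3 → r1c4 → r2c4 for a total of 8 + 1 + 3 + 2 + 1 + 4 + 5 = 24.

24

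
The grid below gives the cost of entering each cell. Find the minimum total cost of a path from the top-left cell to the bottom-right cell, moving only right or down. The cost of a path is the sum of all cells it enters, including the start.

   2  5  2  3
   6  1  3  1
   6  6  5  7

19

Path [0,0] [0,1] [1,1] [1,2] [1,3] [2,3]: 2 + 5 + 1 + 3 + 1 + 7 = 19.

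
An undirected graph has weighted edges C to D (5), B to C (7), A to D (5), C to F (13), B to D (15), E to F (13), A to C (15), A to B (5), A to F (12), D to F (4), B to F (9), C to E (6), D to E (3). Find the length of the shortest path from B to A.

Checking several routes:
B -> A: 5
B -> F -> D -> A: 9 + 4 + 5 = 18
B -> C -> D -> A: 7 + 5 + 5 = 17
The minimum is 5.

5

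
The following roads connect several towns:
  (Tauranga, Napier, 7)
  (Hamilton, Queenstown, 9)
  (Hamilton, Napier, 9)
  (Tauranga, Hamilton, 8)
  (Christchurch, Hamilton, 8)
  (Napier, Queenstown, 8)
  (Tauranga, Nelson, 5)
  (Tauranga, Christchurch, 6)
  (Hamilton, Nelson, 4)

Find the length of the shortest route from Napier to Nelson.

12

Checking several routes:
Napier→Tauranga→Nelson: 7 + 5 = 12
Napier→Tauranga→Hamilton→Nelson: 7 + 8 + 4 = 19
Napier→Hamilton→Tauranga→Nelson: 9 + 8 + 5 = 22
Napier→Hamilton→Nelson: 9 + 4 = 13
Napier→Queenstown→Hamilton→Nelson: 8 + 9 + 4 = 21
Best route has total 12.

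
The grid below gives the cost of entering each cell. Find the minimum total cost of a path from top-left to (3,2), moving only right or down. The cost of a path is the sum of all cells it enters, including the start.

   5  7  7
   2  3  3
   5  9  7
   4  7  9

Take (0,0) (1,0) (1,1) (1,2) (2,2) (3,2) for a total of 5 + 2 + 3 + 3 + 7 + 9 = 29.

29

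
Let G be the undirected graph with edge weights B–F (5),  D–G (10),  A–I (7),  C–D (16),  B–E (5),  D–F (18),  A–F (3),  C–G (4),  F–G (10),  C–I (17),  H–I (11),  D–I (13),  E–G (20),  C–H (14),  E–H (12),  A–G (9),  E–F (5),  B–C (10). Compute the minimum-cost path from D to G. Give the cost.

10

Comparing a few candidate routes:
D → G: 10
D → F → G: 18 + 10 = 28
D → C → G: 16 + 4 = 20
Shortest: 10.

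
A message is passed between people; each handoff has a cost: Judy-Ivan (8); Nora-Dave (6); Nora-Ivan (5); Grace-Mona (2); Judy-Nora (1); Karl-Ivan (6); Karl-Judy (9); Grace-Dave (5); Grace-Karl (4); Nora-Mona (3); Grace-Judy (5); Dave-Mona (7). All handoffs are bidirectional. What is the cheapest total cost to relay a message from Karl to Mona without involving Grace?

13

Checking several routes:
Karl → Judy → Nora → Mona: 9 + 1 + 3 = 13
Karl → Ivan → Nora → Mona: 6 + 5 + 3 = 14
Karl → Ivan → Judy → Nora → Mona: 6 + 8 + 1 + 3 = 18
Karl → Judy → Nora → Dave → Mona: 9 + 1 + 6 + 7 = 23
Best route has total 13.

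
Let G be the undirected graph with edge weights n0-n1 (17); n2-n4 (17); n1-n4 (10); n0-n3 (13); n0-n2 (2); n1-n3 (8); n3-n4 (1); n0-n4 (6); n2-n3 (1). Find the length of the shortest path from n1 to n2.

9

Checking several routes:
n1-n3-n2: 8 + 1 = 9
n1-n4-n3-n2: 10 + 1 + 1 = 12
n1-n0-n2: 17 + 2 = 19
n1-n4-n0-n2: 10 + 6 + 2 = 18
n1-n3-n4-n0-n2: 8 + 1 + 6 + 2 = 17
n1-n3-n0-n2: 8 + 13 + 2 = 23
Best route has total 9.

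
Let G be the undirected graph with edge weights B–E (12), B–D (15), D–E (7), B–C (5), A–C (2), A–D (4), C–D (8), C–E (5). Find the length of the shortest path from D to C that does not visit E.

Routes from D to C avoiding E:
D-C: 8
D-A-C: 4 + 2 = 6
D-B-C: 15 + 5 = 20
Shortest: 6.

6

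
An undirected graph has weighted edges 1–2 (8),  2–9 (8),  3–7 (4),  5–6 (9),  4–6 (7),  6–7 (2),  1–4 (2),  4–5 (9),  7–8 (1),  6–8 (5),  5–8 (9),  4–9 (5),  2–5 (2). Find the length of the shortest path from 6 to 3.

Routes from 6 to 3:
6→4→5→8→7→3: 7 + 9 + 9 + 1 + 4 = 30
6→4→1→2→5→8→7→3: 7 + 2 + 8 + 2 + 9 + 1 + 4 = 33
6→5→8→7→3: 9 + 9 + 1 + 4 = 23
6→4→9→2→5→8→7→3: 7 + 5 + 8 + 2 + 9 + 1 + 4 = 36
6→8→7→3: 5 + 1 + 4 = 10
6→7→3: 2 + 4 = 6
The minimum is 6.

6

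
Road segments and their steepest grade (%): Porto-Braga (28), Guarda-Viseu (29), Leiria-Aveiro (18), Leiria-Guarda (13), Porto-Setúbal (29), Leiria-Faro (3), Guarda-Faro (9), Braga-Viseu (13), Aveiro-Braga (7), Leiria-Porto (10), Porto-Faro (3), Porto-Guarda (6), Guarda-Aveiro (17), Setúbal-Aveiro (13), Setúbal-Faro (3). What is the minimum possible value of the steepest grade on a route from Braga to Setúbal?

13

A few of the Braga→Setúbal routes:
Braga-Aveiro-Guarda-Porto-Leiria-Faro-Setúbal: max(7, 17, 6, 10, 3, 3) = 17
Braga-Aveiro-Guarda-Leiria-Faro-Setúbal: max(7, 17, 13, 3, 3) = 17
Braga-Aveiro-Setúbal: max(7, 13) = 13
Braga-Aveiro-Guarda-Leiria-Porto-Faro-Setúbal: max(7, 17, 13, 10, 3, 3) = 17
Braga-Aveiro-Guarda-Faro-Setúbal: max(7, 17, 9, 3) = 17
The minimum achievable maximum is 13%.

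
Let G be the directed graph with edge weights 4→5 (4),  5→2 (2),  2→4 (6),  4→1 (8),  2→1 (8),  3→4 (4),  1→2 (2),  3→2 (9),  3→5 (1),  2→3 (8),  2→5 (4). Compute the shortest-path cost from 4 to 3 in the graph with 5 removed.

Paths from 4 to 3 avoiding 5:
4 -> 1 -> 2 -> 3: 8 + 2 + 8 = 18
The minimum is 18.

18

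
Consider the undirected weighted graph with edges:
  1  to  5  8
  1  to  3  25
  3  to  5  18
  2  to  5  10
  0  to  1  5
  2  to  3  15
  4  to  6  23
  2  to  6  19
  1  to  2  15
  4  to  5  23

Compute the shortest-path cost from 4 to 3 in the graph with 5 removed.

Candidate routes:
4 - 6 - 2 - 1 - 3: 23 + 19 + 15 + 25 = 82
4 - 6 - 2 - 3: 23 + 19 + 15 = 57
The minimum is 57.

57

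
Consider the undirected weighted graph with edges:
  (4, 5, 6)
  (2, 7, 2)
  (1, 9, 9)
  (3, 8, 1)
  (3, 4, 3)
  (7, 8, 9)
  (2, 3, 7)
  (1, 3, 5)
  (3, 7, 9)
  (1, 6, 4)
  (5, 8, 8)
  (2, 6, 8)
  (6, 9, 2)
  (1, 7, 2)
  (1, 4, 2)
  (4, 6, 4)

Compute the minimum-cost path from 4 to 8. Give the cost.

4

Checking several routes:
4 -> 1 -> 3 -> 8: 2 + 5 + 1 = 8
4 -> 1 -> 7 -> 2 -> 3 -> 8: 2 + 2 + 2 + 7 + 1 = 14
4 -> 5 -> 8: 6 + 8 = 14
4 -> 1 -> 7 -> 8: 2 + 2 + 9 = 13
4 -> 1 -> 7 -> 3 -> 8: 2 + 2 + 9 + 1 = 14
4 -> 3 -> 8: 3 + 1 = 4
Best route has total 4.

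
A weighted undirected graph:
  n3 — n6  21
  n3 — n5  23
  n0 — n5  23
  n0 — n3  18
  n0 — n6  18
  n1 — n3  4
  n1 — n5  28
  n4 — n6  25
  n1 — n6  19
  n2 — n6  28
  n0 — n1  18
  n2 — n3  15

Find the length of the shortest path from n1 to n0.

Checking several routes:
n1 -> n3 -> n6 -> n0: 4 + 21 + 18 = 43
n1 -> n3 -> n5 -> n0: 4 + 23 + 23 = 50
n1 -> n0: 18
n1 -> n3 -> n0: 4 + 18 = 22
n1 -> n5 -> n0: 28 + 23 = 51
n1 -> n6 -> n0: 19 + 18 = 37
Best route has total 18.

18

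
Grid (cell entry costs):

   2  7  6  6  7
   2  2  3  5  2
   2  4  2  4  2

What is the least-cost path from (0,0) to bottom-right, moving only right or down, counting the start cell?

One optimal route is r0c0 r1c0 r1c1 r1c2 r2c2 r2c3 r2c4.
Its cost is 2 + 2 + 2 + 3 + 2 + 4 + 2 = 17.
(Top row then right column would cost 32.)

17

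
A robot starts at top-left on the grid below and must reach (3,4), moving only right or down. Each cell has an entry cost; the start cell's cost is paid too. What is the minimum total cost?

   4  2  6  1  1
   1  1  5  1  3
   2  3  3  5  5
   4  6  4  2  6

24

One optimal route is [0,0] [1,0] [1,1] [2,1] [2,2] [3,2] [3,3] [3,4].
Its cost is 4 + 1 + 1 + 3 + 3 + 4 + 2 + 6 = 24.
(Top row then right column would cost 28.)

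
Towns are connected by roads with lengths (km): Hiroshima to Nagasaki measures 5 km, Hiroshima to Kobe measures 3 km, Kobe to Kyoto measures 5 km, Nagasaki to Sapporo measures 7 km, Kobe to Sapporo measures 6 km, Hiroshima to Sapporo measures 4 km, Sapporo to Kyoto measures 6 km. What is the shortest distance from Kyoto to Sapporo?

Paths from Kyoto to Sapporo:
Kyoto-Sapporo: 6
Kyoto-Kobe-Hiroshima-Sapporo: 5 + 3 + 4 = 12
Kyoto-Kobe-Sapporo: 5 + 6 = 11
Kyoto-Kobe-Hiroshima-Nagasaki-Sapporo: 5 + 3 + 5 + 7 = 20
Best route has total 6 km.

6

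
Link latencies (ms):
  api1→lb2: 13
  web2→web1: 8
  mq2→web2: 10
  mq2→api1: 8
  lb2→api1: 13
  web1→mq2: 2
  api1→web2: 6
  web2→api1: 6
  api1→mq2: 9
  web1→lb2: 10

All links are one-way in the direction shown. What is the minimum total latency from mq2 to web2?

Routes from mq2 to web2:
mq2 -> web2: 10
mq2 -> api1 -> web2: 8 + 6 = 14
Best route has total 10 ms.

10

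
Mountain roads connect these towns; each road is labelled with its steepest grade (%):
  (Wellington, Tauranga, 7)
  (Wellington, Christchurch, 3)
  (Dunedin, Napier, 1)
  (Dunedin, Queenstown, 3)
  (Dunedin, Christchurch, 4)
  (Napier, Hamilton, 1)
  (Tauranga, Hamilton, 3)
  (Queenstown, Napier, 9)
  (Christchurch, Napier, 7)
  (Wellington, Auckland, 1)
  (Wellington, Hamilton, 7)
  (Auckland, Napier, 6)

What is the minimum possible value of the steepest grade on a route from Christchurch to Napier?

4

Candidate routes:
Christchurch -> Wellington -> Hamilton -> Napier: max(3, 7, 1) = 7
Christchurch -> Napier: max(7) = 7
Christchurch -> Dunedin -> Napier: max(4, 1) = 4
Christchurch -> Wellington -> Tauranga -> Hamilton -> Napier: max(3, 7, 3, 1) = 7
Christchurch -> Dunedin -> Queenstown -> Napier: max(4, 3, 9) = 9
Christchurch -> Wellington -> Auckland -> Napier: max(3, 1, 6) = 6
Smallest bottleneck: 4%.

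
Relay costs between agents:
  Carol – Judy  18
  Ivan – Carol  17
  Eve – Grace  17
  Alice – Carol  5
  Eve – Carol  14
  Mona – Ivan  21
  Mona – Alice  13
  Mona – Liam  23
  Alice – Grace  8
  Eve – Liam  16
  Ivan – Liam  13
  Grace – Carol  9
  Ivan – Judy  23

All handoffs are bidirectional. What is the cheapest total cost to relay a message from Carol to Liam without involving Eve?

Checking several routes:
Carol-Alice-Mona-Liam: 5 + 13 + 23 = 41
Carol-Alice-Mona-Ivan-Liam: 5 + 13 + 21 + 13 = 52
Carol-Grace-Alice-Mona-Liam: 9 + 8 + 13 + 23 = 53
Carol-Ivan-Liam: 17 + 13 = 30
The minimum is 30.

30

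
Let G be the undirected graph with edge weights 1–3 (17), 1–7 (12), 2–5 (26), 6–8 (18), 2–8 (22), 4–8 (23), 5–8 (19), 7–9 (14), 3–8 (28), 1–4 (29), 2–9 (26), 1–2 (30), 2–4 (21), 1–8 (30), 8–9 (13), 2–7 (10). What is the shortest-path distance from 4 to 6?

Comparing a few candidate routes:
4 → 2 → 8 → 6: 21 + 22 + 18 = 61
4 → 8 → 6: 23 + 18 = 41
4 → 2 → 7 → 9 → 8 → 6: 21 + 10 + 14 + 13 + 18 = 76
The minimum is 41.

41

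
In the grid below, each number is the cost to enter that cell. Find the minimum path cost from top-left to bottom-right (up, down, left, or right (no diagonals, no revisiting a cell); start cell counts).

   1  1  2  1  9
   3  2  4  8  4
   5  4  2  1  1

Best path: r0c0→r0c1→r0c2→r1c2→r2c2→r2c3→r2c4
Cost: 1 + 1 + 2 + 4 + 2 + 1 + 1 = 12

12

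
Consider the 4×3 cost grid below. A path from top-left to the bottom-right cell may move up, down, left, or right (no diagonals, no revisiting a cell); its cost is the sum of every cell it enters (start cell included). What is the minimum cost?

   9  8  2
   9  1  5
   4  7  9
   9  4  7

36

Take r0c0 → r0c1 → r1c1 → r2c1 → r3c1 → r3c2 for a total of 9 + 8 + 1 + 7 + 4 + 7 = 36.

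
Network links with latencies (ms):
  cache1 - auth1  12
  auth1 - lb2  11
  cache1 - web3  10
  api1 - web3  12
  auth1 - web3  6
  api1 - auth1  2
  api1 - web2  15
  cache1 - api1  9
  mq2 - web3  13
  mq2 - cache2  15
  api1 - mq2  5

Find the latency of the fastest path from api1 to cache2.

20

A few of the api1→cache2 routes:
api1→cache1→web3→mq2→cache2: 9 + 10 + 13 + 15 = 47
api1→auth1→web3→mq2→cache2: 2 + 6 + 13 + 15 = 36
api1→auth1→cache1→web3→mq2→cache2: 2 + 12 + 10 + 13 + 15 = 52
api1→web3→mq2→cache2: 12 + 13 + 15 = 40
api1→mq2→cache2: 5 + 15 = 20
Shortest: 20 ms.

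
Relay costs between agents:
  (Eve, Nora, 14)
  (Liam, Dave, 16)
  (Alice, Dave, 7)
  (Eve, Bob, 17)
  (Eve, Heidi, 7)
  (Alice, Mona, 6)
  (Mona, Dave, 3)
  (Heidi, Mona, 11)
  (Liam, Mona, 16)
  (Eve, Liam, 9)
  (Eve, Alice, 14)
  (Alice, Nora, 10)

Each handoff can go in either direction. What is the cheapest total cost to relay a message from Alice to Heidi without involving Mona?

21

Candidate routes:
Alice→Dave→Liam→Eve→Heidi: 7 + 16 + 9 + 7 = 39
Alice→Nora→Eve→Heidi: 10 + 14 + 7 = 31
Alice→Eve→Heidi: 14 + 7 = 21
Shortest: 21.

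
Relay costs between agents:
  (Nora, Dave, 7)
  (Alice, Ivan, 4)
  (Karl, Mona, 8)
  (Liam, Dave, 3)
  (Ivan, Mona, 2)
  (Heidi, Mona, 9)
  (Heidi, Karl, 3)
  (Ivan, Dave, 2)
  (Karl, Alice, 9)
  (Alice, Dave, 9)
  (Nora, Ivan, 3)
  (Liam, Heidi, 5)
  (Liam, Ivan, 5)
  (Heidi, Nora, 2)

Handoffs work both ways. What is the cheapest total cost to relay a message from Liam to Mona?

A few of the Liam→Mona routes:
Liam → Dave → Ivan → Mona: 3 + 2 + 2 = 7
Liam → Ivan → Mona: 5 + 2 = 7
Liam → Heidi → Nora → Ivan → Mona: 5 + 2 + 3 + 2 = 12
The minimum is 7.

7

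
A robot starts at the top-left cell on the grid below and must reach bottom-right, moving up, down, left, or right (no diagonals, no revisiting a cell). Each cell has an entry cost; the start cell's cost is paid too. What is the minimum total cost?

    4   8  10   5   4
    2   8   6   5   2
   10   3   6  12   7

Best path: (0,0) → (1,0) → (1,1) → (1,2) → (1,3) → (1,4) → (2,4)
Cost: 4 + 2 + 8 + 6 + 5 + 2 + 7 = 34

34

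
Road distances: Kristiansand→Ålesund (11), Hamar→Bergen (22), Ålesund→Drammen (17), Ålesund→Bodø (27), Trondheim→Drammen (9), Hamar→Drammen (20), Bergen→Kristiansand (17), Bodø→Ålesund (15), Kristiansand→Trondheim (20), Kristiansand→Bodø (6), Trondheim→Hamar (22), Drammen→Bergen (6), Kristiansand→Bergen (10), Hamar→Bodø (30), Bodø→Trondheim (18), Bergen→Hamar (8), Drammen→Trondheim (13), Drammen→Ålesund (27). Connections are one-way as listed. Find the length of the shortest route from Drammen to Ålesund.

Checking several routes:
Drammen-Bergen-Hamar-Bodø-Ålesund: 6 + 8 + 30 + 15 = 59
Drammen-Bergen-Kristiansand-Bodø-Ålesund: 6 + 17 + 6 + 15 = 44
Drammen-Bergen-Kristiansand-Ålesund: 6 + 17 + 11 = 34
Drammen-Ålesund: 27
The minimum is 27.

27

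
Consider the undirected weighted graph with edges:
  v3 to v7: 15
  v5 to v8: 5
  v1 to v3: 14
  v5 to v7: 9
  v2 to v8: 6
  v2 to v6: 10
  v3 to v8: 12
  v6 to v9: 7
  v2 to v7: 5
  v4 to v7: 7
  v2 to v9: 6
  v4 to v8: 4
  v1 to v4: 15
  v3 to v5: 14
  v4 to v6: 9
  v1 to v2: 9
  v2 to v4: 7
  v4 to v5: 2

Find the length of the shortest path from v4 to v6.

9

A few of the v4→v6 routes:
v4 - v6: 9
v4 - v8 - v2 - v6: 4 + 6 + 10 = 20
v4 - v2 - v9 - v6: 7 + 6 + 7 = 20
v4 - v2 - v6: 7 + 10 = 17
Shortest: 9.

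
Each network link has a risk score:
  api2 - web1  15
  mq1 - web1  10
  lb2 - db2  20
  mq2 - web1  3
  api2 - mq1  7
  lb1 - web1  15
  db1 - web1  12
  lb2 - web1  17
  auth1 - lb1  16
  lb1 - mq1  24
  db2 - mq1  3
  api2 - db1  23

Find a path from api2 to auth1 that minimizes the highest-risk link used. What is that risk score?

Some routes from api2 to auth1:
api2→db1→web1→lb1→auth1: max(23, 12, 15, 16) = 23
api2→web1→lb1→auth1: max(15, 15, 16) = 16
api2→mq1→db2→lb2→web1→lb1→auth1: max(7, 3, 20, 17, 15, 16) = 20
api2→db1→web1→lb2→db2→mq1→lb1→auth1: max(23, 12, 17, 20, 3, 24, 16) = 24
api2→mq1→web1→lb1→auth1: max(7, 10, 15, 16) = 16
api2→mq1→lb1→auth1: max(7, 24, 16) = 24
Smallest bottleneck: 16.

16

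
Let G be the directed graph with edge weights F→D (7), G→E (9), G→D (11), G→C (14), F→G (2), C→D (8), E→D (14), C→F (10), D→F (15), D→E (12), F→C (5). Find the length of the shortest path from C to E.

Candidate routes:
C - F - D - E: 10 + 7 + 12 = 29
C - F - G - E: 10 + 2 + 9 = 21
C - F - G - D - E: 10 + 2 + 11 + 12 = 35
C - D - F - G - E: 8 + 15 + 2 + 9 = 34
C - D - E: 8 + 12 = 20
Best route has total 20.

20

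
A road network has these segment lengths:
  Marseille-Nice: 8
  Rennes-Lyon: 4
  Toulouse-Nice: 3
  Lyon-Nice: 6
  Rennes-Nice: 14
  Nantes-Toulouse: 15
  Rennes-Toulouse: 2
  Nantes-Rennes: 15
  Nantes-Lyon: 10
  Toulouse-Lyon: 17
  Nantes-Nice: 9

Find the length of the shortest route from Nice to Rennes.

Some routes from Nice to Rennes:
Nice - Toulouse - Rennes: 3 + 2 = 5
Nice - Rennes: 14
Nice - Nantes - Lyon - Rennes: 9 + 10 + 4 = 23
Nice - Lyon - Rennes: 6 + 4 = 10
Best route has total 5.

5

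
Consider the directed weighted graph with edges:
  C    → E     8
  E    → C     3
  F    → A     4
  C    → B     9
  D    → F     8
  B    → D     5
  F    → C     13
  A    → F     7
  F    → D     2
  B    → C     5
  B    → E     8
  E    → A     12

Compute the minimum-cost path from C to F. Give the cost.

22

Paths from C to F:
C→E→A→F: 8 + 12 + 7 = 27
C→B→D→F: 9 + 5 + 8 = 22
C→B→E→A→F: 9 + 8 + 12 + 7 = 36
Best route has total 22.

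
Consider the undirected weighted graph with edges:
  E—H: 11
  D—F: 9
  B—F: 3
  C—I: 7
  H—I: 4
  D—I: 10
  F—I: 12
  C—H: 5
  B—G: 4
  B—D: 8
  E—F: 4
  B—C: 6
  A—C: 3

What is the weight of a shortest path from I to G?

17

Checking several routes:
I-D-F-B-G: 10 + 9 + 3 + 4 = 26
I-H-C-B-G: 4 + 5 + 6 + 4 = 19
I-F-B-G: 12 + 3 + 4 = 19
I-D-B-G: 10 + 8 + 4 = 22
I-H-E-F-B-G: 4 + 11 + 4 + 3 + 4 = 26
I-C-B-G: 7 + 6 + 4 = 17
The minimum is 17.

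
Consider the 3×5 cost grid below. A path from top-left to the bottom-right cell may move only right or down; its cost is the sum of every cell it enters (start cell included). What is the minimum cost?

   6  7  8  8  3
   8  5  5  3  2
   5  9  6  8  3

Take r0c0→r0c1→r1c1→r1c2→r1c3→r1c4→r2c4 for a total of 6 + 7 + 5 + 5 + 3 + 2 + 3 = 31.

31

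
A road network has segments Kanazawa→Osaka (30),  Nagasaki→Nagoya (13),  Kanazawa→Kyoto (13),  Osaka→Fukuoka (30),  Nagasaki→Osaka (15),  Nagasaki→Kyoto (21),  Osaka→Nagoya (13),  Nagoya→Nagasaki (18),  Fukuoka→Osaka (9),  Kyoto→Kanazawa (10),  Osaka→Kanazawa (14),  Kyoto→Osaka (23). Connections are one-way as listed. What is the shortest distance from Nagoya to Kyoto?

Candidate routes:
Nagoya → Nagasaki → Kyoto: 18 + 21 = 39
Nagoya → Nagasaki → Osaka → Kanazawa → Kyoto: 18 + 15 + 14 + 13 = 60
The minimum is 39 mi.

39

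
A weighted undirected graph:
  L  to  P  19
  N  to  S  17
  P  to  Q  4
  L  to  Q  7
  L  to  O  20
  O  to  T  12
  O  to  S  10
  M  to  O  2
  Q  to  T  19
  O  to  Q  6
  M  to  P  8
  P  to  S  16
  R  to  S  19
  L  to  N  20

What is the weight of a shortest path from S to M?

12

Checking several routes:
S → O → Q → P → M: 10 + 6 + 4 + 8 = 28
S → P → M: 16 + 8 = 24
S → P → Q → L → O → M: 16 + 4 + 7 + 20 + 2 = 49
S → P → Q → O → M: 16 + 4 + 6 + 2 = 28
S → O → M: 10 + 2 = 12
Shortest: 12.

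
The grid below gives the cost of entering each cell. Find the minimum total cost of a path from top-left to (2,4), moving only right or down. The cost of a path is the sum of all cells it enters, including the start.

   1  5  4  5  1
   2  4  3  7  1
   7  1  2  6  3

One optimal route is [0,0] [1,0] [1,1] [2,1] [2,2] [2,3] [2,4].
Its cost is 1 + 2 + 4 + 1 + 2 + 6 + 3 = 19.
(Top row then right column would cost 20.)

19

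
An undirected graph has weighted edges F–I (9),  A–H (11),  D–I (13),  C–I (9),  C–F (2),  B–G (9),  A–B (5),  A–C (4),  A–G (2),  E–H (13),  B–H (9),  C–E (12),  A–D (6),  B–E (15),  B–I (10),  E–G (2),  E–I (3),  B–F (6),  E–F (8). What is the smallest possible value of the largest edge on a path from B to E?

5

Checking several routes:
B→A→G→E: max(5, 2, 2) = 5
B→F→E: max(6, 8) = 8
B→A→C→F→E: max(5, 4, 2, 8) = 8
B→F→C→A→G→E: max(6, 2, 4, 2, 2) = 6
Best route has worst link 5.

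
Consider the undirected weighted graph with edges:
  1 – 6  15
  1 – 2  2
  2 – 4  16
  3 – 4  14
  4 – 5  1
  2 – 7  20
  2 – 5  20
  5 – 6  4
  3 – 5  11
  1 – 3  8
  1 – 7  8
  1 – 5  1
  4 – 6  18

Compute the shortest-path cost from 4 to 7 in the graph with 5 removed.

Some routes from 4 to 7 avoiding 5:
4 - 6 - 1 - 7: 18 + 15 + 8 = 41
4 - 2 - 7: 16 + 20 = 36
4 - 2 - 1 - 7: 16 + 2 + 8 = 26
4 - 3 - 1 - 7: 14 + 8 + 8 = 30
The minimum is 26.

26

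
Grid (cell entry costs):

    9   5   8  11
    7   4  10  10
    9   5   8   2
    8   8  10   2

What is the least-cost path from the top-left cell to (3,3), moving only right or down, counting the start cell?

35

Cheapest: [0,0]→[0,1]→[1,1]→[2,1]→[2,2]→[2,3]→[3,3]
  9 + 5 + 4 + 5 + 8 + 2 + 2 = 35
(Top row then right column would cost 47.)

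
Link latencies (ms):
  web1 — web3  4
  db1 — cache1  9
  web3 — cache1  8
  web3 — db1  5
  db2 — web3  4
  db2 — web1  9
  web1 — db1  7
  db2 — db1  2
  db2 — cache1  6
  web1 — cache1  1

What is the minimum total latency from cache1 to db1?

8

Comparing a few candidate routes:
cache1 - web1 - db2 - db1: 1 + 9 + 2 = 12
cache1 - web1 - web3 - db2 - db1: 1 + 4 + 4 + 2 = 11
cache1 - web1 - web3 - db1: 1 + 4 + 5 = 10
cache1 - db2 - db1: 6 + 2 = 8
cache1 - web1 - db1: 1 + 7 = 8
cache1 - db1: 9
The minimum is 8 ms.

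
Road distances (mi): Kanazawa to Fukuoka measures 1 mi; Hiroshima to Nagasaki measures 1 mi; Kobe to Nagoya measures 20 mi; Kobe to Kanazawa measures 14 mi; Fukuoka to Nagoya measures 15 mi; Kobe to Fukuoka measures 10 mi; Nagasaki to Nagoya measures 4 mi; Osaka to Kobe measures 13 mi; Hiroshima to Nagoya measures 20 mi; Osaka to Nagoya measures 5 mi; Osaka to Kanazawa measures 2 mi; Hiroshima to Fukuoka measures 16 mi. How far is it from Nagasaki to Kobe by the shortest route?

Comparing a few candidate routes:
Nagasaki-Nagoya-Osaka-Kobe: 4 + 5 + 13 = 22
Nagasaki-Nagoya-Osaka-Kanazawa-Fukuoka-Kobe: 4 + 5 + 2 + 1 + 10 = 22
Nagasaki-Nagoya-Kobe: 4 + 20 = 24
The minimum is 22 mi.

22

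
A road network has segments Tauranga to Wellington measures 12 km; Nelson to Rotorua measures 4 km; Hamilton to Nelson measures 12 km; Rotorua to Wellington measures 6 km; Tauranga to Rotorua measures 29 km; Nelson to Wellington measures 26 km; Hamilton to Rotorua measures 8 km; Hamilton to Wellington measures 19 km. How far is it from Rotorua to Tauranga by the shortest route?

18

A few of the Rotorua→Tauranga routes:
Rotorua -> Hamilton -> Wellington -> Tauranga: 8 + 19 + 12 = 39
Rotorua -> Wellington -> Tauranga: 6 + 12 = 18
Rotorua -> Tauranga: 29
Rotorua -> Nelson -> Wellington -> Tauranga: 4 + 26 + 12 = 42
Best route has total 18 km.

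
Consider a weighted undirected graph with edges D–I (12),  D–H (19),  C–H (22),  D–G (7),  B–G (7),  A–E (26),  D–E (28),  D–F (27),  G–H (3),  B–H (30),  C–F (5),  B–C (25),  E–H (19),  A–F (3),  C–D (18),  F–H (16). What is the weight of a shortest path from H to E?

Some routes from H to E:
H → F → A → E: 16 + 3 + 26 = 45
H → E: 19
H → D → E: 19 + 28 = 47
H → G → D → E: 3 + 7 + 28 = 38
Shortest: 19.

19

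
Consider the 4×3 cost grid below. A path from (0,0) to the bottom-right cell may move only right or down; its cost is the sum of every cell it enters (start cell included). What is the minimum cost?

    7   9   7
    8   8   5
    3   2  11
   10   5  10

35

Path r0c0 → r1c0 → r2c0 → r2c1 → r3c1 → r3c2: 7 + 8 + 3 + 2 + 5 + 10 = 35.
For comparison, the top-then-right route costs 49.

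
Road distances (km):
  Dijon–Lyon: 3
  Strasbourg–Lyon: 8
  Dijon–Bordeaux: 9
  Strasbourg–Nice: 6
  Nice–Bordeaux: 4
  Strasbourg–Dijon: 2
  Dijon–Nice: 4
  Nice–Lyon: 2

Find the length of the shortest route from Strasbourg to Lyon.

5

Some routes from Strasbourg to Lyon:
Strasbourg - Dijon - Lyon: 2 + 3 = 5
Strasbourg - Dijon - Nice - Lyon: 2 + 4 + 2 = 8
Strasbourg - Nice - Lyon: 6 + 2 = 8
Strasbourg - Lyon: 8
Best route has total 5 km.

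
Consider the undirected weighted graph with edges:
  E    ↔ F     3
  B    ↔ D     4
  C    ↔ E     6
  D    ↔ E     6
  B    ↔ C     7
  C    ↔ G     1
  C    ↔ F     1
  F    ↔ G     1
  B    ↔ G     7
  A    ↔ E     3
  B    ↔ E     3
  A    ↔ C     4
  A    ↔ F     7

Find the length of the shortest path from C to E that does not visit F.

A few of the C→E routes:
C → E: 6
C → A → E: 4 + 3 = 7
C → B → E: 7 + 3 = 10
C → G → B → E: 1 + 7 + 3 = 11
C → B → D → E: 7 + 4 + 6 = 17
The minimum is 6.

6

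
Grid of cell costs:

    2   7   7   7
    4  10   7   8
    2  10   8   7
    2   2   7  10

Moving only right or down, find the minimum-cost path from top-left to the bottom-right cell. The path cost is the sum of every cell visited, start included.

29

Path (0,0) -> (1,0) -> (2,0) -> (3,0) -> (3,1) -> (3,2) -> (3,3): 2 + 4 + 2 + 2 + 2 + 7 + 10 = 29.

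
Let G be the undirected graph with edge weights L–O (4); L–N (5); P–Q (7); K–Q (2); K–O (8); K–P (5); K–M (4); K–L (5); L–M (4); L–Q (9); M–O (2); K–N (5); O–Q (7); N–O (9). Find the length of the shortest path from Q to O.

Checking several routes:
Q-K-L-O: 2 + 5 + 4 = 11
Q-K-O: 2 + 8 = 10
Q-O: 7
Q-K-M-O: 2 + 4 + 2 = 8
Best route has total 7.

7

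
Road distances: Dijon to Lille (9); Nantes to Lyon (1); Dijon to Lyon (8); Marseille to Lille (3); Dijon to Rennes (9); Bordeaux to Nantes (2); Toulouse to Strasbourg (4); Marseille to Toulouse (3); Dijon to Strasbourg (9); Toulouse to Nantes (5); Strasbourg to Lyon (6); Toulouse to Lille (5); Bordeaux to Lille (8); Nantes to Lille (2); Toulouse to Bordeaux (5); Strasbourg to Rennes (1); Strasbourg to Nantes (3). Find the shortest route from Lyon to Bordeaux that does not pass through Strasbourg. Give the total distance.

Comparing a few candidate routes:
Lyon-Nantes-Lille-Marseille-Toulouse-Bordeaux: 1 + 2 + 3 + 3 + 5 = 14
Lyon-Nantes-Toulouse-Lille-Bordeaux: 1 + 5 + 5 + 8 = 19
Lyon-Nantes-Lille-Toulouse-Bordeaux: 1 + 2 + 5 + 5 = 13
Lyon-Nantes-Toulouse-Bordeaux: 1 + 5 + 5 = 11
Lyon-Nantes-Lille-Bordeaux: 1 + 2 + 8 = 11
Lyon-Nantes-Bordeaux: 1 + 2 = 3
Best route has total 3.

3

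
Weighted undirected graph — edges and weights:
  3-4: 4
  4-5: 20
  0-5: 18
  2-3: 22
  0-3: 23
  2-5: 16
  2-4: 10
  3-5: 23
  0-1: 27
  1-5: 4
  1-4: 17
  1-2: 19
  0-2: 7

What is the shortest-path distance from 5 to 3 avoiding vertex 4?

23

Comparing a few candidate routes:
5 - 1 - 2 - 3: 4 + 19 + 22 = 45
5 - 0 - 3: 18 + 23 = 41
5 - 3: 23
5 - 2 - 3: 16 + 22 = 38
Best route has total 23.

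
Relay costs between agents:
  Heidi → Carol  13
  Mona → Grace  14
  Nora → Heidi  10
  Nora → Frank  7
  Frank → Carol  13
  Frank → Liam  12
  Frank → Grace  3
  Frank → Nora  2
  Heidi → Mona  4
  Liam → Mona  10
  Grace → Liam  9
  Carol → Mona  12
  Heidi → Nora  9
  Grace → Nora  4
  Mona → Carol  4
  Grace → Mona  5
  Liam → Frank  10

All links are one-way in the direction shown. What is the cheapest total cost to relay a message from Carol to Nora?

Paths from Carol to Nora:
Carol-Mona-Grace-Nora: 12 + 14 + 4 = 30
Carol-Mona-Grace-Liam-Frank-Nora: 12 + 14 + 9 + 10 + 2 = 47
Shortest: 30.

30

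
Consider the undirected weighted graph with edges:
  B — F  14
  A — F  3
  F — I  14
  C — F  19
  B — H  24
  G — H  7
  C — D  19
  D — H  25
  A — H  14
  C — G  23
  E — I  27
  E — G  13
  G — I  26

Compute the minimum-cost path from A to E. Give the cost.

34

Checking several routes:
A → H → G → I → E: 14 + 7 + 26 + 27 = 74
A → F → I → G → E: 3 + 14 + 26 + 13 = 56
A → F → I → E: 3 + 14 + 27 = 44
A → H → G → E: 14 + 7 + 13 = 34
A → F → C → G → E: 3 + 19 + 23 + 13 = 58
A → F → B → H → G → E: 3 + 14 + 24 + 7 + 13 = 61
Shortest: 34.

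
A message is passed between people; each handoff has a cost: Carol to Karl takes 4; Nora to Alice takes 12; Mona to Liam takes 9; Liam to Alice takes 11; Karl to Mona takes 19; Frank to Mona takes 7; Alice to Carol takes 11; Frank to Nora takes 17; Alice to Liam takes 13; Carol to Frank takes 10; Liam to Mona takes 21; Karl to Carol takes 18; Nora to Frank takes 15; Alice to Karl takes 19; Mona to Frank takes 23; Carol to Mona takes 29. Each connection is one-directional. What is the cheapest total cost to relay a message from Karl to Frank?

Comparing a few candidate routes:
Karl → Mona → Frank: 19 + 23 = 42
Karl → Mona → Liam → Alice → Carol → Frank: 19 + 9 + 11 + 11 + 10 = 60
Karl → Carol → Frank: 18 + 10 = 28
Shortest: 28.

28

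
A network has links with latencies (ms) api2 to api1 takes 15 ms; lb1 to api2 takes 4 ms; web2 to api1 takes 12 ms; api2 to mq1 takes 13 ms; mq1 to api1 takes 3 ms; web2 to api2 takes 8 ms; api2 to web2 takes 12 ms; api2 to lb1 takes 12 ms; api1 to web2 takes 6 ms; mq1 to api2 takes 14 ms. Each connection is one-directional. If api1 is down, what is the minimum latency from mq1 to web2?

26

Paths from mq1 to web2 avoiding api1:
mq1 -> api2 -> web2: 14 + 12 = 26
Shortest: 26 ms.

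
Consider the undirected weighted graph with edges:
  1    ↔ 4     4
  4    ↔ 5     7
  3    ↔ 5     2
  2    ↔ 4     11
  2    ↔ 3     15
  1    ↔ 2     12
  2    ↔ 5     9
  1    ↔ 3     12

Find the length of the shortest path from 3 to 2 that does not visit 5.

15

Paths from 3 to 2 avoiding 5:
3 -> 1 -> 2: 12 + 12 = 24
3 -> 2: 15
3 -> 1 -> 4 -> 2: 12 + 4 + 11 = 27
Best route has total 15.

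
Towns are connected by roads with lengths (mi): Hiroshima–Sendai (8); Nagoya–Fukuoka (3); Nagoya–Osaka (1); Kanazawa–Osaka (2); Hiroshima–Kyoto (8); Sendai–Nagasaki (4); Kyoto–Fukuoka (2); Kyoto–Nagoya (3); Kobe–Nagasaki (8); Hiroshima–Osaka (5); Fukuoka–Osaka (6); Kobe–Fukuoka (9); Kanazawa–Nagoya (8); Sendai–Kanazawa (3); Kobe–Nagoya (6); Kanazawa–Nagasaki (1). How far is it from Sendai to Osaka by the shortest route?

5

Some routes from Sendai to Osaka:
Sendai - Nagasaki - Kanazawa - Nagoya - Osaka: 4 + 1 + 8 + 1 = 14
Sendai - Hiroshima - Osaka: 8 + 5 = 13
Sendai - Kanazawa - Nagoya - Osaka: 3 + 8 + 1 = 12
Sendai - Nagasaki - Kanazawa - Osaka: 4 + 1 + 2 = 7
Sendai - Kanazawa - Osaka: 3 + 2 = 5
Sendai - Kanazawa - Nagasaki - Kobe - Nagoya - Osaka: 3 + 1 + 8 + 6 + 1 = 19
Best route has total 5 mi.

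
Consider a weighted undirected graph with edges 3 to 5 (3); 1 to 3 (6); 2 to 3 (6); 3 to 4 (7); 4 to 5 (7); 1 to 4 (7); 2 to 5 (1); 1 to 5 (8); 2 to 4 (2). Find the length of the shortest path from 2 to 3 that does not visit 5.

6

Routes from 2 to 3 avoiding 5:
2 → 4 → 1 → 3: 2 + 7 + 6 = 15
2 → 4 → 3: 2 + 7 = 9
2 → 3: 6
Shortest: 6.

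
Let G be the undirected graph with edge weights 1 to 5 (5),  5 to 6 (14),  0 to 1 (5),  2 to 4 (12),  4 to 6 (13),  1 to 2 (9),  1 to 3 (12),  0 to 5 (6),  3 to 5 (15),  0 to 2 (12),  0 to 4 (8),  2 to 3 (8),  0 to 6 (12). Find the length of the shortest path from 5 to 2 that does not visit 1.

18

Comparing a few candidate routes:
5 -> 3 -> 2: 15 + 8 = 23
5 -> 0 -> 4 -> 2: 6 + 8 + 12 = 26
5 -> 0 -> 2: 6 + 12 = 18
5 -> 6 -> 4 -> 2: 14 + 13 + 12 = 39
5 -> 6 -> 0 -> 2: 14 + 12 + 12 = 38
5 -> 0 -> 6 -> 4 -> 2: 6 + 12 + 13 + 12 = 43
Best route has total 18.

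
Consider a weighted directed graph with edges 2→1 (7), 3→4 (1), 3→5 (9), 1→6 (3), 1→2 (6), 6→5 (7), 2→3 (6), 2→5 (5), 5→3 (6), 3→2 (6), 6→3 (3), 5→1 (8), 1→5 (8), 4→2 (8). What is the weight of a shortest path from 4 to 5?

Paths from 4 to 5:
4 -> 2 -> 1 -> 6 -> 3 -> 5: 8 + 7 + 3 + 3 + 9 = 30
4 -> 2 -> 1 -> 5: 8 + 7 + 8 = 23
4 -> 2 -> 3 -> 5: 8 + 6 + 9 = 23
4 -> 2 -> 5: 8 + 5 = 13
4 -> 2 -> 1 -> 6 -> 5: 8 + 7 + 3 + 7 = 25
Best route has total 13.

13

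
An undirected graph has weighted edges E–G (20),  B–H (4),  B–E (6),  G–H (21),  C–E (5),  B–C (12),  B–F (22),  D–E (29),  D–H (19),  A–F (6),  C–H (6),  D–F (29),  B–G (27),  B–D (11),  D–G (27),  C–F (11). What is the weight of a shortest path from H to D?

Some routes from H to D:
H → B → E → D: 4 + 6 + 29 = 39
H → B → D: 4 + 11 = 15
H → C → E → D: 6 + 5 + 29 = 40
H → C → B → D: 6 + 12 + 11 = 29
H → C → E → B → D: 6 + 5 + 6 + 11 = 28
H → D: 19
Best route has total 15.

15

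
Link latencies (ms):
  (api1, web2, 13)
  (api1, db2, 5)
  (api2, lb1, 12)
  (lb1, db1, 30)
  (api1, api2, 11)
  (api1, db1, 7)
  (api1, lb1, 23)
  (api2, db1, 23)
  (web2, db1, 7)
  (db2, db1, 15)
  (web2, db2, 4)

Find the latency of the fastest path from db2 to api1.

5

Checking several routes:
db2→web2→db1→api1: 4 + 7 + 7 = 18
db2→web2→api1: 4 + 13 = 17
db2→api1: 5
The minimum is 5 ms.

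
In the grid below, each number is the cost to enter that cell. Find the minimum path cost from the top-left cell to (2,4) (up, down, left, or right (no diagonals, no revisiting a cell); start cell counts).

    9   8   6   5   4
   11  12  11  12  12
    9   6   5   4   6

Cheapest: r0c0 → r0c1 → r0c2 → r1c2 → r2c2 → r2c3 → r2c4
  9 + 8 + 6 + 11 + 5 + 4 + 6 = 49

49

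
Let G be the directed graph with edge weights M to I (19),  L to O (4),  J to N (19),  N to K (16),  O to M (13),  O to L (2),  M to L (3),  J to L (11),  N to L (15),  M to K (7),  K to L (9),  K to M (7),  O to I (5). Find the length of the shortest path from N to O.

Routes from N to O:
N-K-L-O: 16 + 9 + 4 = 29
N-L-O: 15 + 4 = 19
N-K-M-L-O: 16 + 7 + 3 + 4 = 30
The minimum is 19.

19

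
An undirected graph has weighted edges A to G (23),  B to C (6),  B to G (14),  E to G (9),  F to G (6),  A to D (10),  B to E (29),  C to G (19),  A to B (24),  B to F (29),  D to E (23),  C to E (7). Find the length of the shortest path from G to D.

Comparing a few candidate routes:
G -> B -> A -> D: 14 + 24 + 10 = 48
G -> E -> D: 9 + 23 = 32
G -> B -> C -> E -> D: 14 + 6 + 7 + 23 = 50
G -> A -> D: 23 + 10 = 33
G -> C -> E -> D: 19 + 7 + 23 = 49
Best route has total 32.

32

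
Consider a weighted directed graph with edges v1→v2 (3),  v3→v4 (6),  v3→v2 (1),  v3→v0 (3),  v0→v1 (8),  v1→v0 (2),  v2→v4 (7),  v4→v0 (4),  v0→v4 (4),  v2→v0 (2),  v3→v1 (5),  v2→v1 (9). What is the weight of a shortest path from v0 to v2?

Paths from v0 to v2:
v0-v1-v2: 8 + 3 = 11
The minimum is 11.

11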